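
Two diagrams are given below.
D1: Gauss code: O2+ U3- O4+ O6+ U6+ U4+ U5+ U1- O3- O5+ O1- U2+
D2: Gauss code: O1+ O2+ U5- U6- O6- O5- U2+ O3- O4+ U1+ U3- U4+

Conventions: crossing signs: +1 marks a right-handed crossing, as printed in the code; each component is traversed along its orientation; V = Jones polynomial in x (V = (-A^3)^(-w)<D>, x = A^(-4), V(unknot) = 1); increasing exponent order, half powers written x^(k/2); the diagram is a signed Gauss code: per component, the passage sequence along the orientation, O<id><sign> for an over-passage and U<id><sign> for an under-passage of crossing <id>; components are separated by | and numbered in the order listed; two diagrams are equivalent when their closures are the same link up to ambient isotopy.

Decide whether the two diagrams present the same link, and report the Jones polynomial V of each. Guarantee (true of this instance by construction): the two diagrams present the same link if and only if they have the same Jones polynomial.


equivalent: yes
D1 (bracket A^6; 6 crossings at w = +2): V = 1
V(D2) = 1  (w 0, c 6, <D> = 1)
key observation: one V(x) for all 2 diagrams — one class (guaranteed)


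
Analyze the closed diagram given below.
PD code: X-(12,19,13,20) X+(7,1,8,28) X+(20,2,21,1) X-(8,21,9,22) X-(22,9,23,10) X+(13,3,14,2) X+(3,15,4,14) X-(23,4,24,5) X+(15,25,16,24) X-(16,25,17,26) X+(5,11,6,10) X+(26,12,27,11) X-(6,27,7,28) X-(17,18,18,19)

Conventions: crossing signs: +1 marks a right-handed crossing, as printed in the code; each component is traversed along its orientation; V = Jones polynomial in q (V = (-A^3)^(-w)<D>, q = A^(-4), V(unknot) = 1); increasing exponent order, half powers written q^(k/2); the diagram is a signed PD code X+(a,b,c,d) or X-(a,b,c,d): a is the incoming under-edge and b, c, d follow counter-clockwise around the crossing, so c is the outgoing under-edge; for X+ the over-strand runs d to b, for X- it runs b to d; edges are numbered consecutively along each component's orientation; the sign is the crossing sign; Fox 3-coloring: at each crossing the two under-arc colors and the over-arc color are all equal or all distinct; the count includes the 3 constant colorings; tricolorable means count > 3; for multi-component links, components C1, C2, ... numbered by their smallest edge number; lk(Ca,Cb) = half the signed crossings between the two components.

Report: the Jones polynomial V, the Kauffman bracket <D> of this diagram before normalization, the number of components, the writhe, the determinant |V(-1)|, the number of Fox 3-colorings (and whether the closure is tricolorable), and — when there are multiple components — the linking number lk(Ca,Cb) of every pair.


Jones polynomial: V(q) = q^-2 - q^-1 + 2 - 2q + q^2 - q^3 + q^4
<D> = A^-16 - A^-12 + A^-8 - 2A^-4 + 2 - A^4 + A^8; writhe 0
components 1, writhe 0 (14 crossings)
3-colorings: 9 of 3^14, det 9 — tricolorable
note: w = 0 shifts under R1 moves; the (-A^3)^(0) factor cancels that in V


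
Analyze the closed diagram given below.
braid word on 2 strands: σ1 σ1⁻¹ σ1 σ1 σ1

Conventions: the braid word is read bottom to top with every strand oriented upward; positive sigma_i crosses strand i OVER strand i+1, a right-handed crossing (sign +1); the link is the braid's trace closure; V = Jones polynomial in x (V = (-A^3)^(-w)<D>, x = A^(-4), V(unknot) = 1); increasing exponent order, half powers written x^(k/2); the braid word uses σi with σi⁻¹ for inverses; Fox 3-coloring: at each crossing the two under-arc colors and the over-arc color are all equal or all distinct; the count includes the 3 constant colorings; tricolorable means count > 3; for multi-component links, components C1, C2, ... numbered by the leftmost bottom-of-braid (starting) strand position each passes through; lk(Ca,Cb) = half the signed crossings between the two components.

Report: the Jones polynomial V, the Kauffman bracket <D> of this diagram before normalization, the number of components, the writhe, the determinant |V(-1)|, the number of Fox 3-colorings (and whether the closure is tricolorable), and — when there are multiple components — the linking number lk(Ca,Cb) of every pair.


V = x + x^3 - x^4
<D> = A^-7 - A^-3 - A^5 (w = +3)
1 component over 5 crossings, w = +3
9 Fox colorings among 3^5, |V(-1)| = 3: tricolorable
why: free reduction leaves σ1 σ1 σ1 of the original 5 letters


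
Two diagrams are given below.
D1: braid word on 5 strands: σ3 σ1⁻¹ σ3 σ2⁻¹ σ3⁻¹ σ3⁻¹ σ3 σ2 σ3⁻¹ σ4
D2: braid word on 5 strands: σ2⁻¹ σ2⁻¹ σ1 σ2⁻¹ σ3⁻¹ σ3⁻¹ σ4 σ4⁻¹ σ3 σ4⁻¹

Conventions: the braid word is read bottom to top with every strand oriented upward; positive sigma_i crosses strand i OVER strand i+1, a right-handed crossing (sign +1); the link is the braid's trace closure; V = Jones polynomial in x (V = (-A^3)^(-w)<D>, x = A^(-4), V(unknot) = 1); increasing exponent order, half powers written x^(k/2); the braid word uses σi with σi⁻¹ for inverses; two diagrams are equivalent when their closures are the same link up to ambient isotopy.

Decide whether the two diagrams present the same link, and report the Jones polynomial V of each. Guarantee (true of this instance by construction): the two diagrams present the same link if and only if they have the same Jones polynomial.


equivalent: no
V(D1) = 1  (w 0, c 10, <D> = 1)
D2 (bracket A^-8 + 1 - A^4; 10 crossings at w = -4): V = -x^-4 + x^-3 + x^-1
why: 2 classes among 2 diagrams; unequal V(x) rules out equality


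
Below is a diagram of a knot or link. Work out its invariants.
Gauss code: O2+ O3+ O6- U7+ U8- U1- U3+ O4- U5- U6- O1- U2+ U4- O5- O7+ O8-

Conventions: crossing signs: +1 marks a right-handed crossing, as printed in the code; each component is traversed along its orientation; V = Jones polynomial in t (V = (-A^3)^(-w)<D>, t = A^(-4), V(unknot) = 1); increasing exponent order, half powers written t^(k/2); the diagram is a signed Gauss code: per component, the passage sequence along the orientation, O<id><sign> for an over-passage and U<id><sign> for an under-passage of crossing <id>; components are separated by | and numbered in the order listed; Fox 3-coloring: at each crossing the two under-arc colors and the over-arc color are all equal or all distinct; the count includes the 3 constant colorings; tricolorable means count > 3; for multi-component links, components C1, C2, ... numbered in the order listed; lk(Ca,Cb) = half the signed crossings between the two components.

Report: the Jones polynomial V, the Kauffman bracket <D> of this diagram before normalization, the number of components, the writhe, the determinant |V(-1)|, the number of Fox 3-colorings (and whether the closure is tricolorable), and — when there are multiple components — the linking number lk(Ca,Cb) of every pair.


V(t) = -t^-4 + t^-3 + t^-1
bracket: A^-2 + A^6 - A^10, w = -2
1 component, writhe -2, over 8 crossings
det 3, colorings 9 of 3^8 — tricolorable
observation: |V(-1)| = 3: so tricolorable, since 3 divides 3


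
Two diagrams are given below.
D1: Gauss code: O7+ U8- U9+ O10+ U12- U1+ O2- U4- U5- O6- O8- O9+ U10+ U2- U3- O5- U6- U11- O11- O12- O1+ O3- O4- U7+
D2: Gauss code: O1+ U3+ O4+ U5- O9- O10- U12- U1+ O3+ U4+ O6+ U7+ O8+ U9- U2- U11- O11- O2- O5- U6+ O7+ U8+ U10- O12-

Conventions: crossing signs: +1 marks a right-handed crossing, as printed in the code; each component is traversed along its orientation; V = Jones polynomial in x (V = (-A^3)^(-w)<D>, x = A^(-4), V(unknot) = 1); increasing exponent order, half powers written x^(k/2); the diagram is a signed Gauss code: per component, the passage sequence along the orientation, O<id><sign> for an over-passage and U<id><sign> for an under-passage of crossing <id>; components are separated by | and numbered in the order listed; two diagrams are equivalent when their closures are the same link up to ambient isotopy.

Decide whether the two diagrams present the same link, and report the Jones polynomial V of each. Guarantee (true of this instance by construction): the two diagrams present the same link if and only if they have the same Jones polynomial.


same link: no
V(D1) = -x^-4 + x^-3 + x^-1  [12 crossings, <D> = A^-8 + 1 - A^4, w = -4]
D2 (bracket A^-20 - 2A^-16 + 2A^-12 - 2A^-8 + 2A^-4 - 1 + A^4; 12 crossings at w = 0): V = x^-1 - 1 + 2x - 2x^2 + 2x^3 - 2x^4 + x^5
note: 2 classes among 2 diagrams; unequal V(x) rules out equality


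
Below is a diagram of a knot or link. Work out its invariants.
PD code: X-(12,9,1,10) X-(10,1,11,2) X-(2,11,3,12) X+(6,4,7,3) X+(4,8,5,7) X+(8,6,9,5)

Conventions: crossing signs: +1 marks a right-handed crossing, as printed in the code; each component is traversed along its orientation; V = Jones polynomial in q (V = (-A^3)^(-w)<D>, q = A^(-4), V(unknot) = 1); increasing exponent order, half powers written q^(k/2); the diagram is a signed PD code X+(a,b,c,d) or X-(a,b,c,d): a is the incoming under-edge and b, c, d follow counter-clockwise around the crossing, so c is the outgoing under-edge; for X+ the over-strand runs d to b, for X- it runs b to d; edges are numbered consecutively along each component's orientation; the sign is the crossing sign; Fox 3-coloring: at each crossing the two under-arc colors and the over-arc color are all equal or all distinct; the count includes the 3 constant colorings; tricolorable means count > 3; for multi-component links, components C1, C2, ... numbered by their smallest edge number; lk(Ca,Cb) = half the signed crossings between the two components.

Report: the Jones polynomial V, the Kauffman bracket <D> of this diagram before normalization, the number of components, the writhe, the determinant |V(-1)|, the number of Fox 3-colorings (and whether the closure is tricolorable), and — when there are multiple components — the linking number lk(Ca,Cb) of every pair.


Jones polynomial: V(q) = -q^-3 + q^-2 - q^-1 + 3 - q + q^2 - q^3
<D> = -A^-12 + A^-8 - A^-4 + 3 - A^4 + A^8 - A^12; writhe 0
components 1, writhe 0 (6 crossings)
3-colorings: 27 of 3^6, det 9 — tricolorable
note: V is palindromic (span 6, det 9): q -> 1/q fixes it; necessary, not sufficient, for amphichirality


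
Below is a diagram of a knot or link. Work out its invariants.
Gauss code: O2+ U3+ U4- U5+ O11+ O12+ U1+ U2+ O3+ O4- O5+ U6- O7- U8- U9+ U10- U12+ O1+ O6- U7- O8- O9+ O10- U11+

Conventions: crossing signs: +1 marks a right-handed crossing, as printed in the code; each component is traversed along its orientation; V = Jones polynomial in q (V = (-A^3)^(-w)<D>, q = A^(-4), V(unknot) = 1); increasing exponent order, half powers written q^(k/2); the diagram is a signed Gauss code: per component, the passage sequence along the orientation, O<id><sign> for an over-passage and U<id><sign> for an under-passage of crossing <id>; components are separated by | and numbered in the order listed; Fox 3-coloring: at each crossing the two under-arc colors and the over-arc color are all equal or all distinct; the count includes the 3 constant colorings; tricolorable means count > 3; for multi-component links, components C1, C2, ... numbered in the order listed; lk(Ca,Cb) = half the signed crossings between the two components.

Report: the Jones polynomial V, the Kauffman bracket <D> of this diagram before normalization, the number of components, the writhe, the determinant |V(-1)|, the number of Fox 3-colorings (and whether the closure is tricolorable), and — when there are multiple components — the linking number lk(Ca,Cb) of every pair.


V = -q^-1 + 2 - q + 2q^2 - q^3 + q^4 - q^5
<D> = -A^-14 + A^-10 - A^-6 + 2A^-2 - A^2 + 2A^6 - A^10 (w = +2)
1 component over 12 crossings, w = +2
9 Fox colorings among 3^12, |V(-1)| = 9: tricolorable
why: det 9 = |V(-1)|; divisible by 3, so tricolorable


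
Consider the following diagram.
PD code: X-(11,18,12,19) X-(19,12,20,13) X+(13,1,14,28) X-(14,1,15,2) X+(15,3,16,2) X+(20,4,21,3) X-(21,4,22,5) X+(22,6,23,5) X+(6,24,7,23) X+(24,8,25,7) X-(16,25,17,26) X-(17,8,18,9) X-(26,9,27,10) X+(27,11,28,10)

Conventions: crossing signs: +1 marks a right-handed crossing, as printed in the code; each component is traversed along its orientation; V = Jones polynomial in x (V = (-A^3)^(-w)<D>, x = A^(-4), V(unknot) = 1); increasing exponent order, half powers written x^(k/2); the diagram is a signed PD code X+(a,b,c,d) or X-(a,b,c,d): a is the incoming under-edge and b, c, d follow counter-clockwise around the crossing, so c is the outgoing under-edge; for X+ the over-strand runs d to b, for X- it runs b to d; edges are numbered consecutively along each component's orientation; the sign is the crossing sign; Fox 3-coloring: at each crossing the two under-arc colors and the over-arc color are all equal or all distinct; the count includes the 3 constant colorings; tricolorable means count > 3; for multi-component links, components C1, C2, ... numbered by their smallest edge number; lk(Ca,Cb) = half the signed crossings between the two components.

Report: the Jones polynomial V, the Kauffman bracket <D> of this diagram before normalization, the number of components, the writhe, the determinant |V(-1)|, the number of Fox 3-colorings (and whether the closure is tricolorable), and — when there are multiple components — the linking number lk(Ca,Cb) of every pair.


V(x) = -x^-3 + x^-2 - x^-1 + 3 - x + x^2 - x^3
bracket: -A^-12 + A^-8 - A^-4 + 3 - A^4 + A^8 - A^12, w = 0
1 component, writhe 0, over 14 crossings
det 9, colorings 27 of 3^14 — tricolorable
observation: |V(-1)| = 9: so tricolorable, since 3 divides 9


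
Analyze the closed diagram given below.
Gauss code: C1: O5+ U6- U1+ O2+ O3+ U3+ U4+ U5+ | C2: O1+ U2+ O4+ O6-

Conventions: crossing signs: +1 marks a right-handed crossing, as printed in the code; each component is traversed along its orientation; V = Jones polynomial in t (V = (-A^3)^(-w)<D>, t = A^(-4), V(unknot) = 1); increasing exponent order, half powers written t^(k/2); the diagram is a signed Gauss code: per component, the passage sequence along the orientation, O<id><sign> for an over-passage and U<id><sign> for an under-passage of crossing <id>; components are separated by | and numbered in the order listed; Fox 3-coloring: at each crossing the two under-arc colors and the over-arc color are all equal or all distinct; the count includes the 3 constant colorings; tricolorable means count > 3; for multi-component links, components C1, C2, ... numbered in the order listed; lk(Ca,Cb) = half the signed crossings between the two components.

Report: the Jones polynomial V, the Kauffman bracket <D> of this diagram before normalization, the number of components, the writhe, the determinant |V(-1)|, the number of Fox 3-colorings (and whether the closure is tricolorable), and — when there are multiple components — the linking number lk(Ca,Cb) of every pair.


Jones polynomial: V(t) = -t^(1/2) - t^(5/2)
<D> = -A^2 - A^10; writhe +4
components 2, writhe +4 (6 crossings)
linking number lk(C1,C2) = +1
3-colorings: 3 of 3^6, det 2 — not tricolorable
note: summing lk over 1 pair gives +1


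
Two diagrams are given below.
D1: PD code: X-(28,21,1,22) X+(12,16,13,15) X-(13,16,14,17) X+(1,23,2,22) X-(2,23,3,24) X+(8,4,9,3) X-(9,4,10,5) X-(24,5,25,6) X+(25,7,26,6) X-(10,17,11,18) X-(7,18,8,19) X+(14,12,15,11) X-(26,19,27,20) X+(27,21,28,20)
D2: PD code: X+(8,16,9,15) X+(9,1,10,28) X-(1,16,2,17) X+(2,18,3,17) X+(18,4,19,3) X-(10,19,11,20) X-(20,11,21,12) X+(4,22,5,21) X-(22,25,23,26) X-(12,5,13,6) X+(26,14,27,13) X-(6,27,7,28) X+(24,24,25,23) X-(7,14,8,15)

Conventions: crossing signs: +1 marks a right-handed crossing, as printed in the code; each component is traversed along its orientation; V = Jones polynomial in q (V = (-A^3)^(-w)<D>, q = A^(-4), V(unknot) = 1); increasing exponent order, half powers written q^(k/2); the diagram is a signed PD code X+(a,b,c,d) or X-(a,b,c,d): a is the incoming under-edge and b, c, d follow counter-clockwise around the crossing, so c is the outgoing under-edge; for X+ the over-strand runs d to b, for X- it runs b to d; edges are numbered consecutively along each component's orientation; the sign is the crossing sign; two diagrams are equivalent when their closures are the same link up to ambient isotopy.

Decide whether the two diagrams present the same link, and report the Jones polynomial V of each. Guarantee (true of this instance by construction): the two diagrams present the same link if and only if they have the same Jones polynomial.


equivalent: no
D1 (bracket A^-6; 14 crossings at w = -2): V = 1
D2 (bracket -A^-12 + 2A^-8 - 2A^-4 + 3 - 2A^4 + 2A^8 - A^12; 14 crossings at w = 0): V = -q^-3 + 2q^-2 - 2q^-1 + 3 - 2q + 2q^2 - q^3
key observation: 2 values of V(q) split the 2 diagrams


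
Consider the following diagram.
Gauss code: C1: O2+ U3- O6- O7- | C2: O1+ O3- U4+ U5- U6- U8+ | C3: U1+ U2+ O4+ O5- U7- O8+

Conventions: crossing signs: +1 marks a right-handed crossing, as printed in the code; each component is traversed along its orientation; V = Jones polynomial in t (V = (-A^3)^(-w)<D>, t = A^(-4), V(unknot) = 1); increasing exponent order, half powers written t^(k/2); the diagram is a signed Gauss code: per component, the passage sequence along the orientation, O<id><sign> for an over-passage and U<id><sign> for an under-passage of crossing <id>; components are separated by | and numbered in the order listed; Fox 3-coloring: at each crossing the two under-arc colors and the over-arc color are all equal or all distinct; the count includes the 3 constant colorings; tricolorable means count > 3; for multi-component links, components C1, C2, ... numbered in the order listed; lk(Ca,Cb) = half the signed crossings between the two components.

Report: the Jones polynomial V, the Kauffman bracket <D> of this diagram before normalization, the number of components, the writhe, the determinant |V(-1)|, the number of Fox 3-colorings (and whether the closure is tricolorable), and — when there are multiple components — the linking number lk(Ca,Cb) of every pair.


V = t^-2 + 2 + t^2
<D> = A^-8 + 2 + A^8 (w = 0)
3 components over 8 crossings, w = 0
lk(C1,C2): -1
lk(C1,C3) = 0
linking number lk(C2,C3) = +1
3 Fox colorings among 3^8, |V(-1)| = 4: not tricolorable
why: span 4 respects span(V) <= c + mu - 1 = 10 for this 3-component diagram


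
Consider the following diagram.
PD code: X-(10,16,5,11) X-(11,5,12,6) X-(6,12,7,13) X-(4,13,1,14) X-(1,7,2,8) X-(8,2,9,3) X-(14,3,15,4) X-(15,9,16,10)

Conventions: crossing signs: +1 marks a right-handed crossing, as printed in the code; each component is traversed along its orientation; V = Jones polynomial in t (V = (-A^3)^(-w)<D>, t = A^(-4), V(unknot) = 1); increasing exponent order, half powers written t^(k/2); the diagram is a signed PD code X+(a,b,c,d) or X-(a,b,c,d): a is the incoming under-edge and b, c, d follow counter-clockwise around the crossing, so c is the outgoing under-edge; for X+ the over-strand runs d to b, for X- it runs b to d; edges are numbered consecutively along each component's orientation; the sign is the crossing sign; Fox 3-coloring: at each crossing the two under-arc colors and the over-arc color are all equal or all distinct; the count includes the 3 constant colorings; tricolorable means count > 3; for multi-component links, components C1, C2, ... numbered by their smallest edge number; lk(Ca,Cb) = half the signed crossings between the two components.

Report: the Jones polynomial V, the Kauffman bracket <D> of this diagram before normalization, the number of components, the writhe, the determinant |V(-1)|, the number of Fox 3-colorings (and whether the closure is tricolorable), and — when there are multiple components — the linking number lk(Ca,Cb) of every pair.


V = t^-9 + t^-7 + t^-5 + t^-3
<D> = A^-12 + A^-4 + A^4 + A^12 (w = -8)
3 components over 8 crossings, w = -8
lk(C1,C2): -1
lk(C1,C3) = -1
linking number lk(C2,C3) = -2
3 Fox colorings among 3^8, |V(-1)| = 4: not tricolorable
why: det 4 = |V(-1)|; not divisible by 3, so not tricolorable


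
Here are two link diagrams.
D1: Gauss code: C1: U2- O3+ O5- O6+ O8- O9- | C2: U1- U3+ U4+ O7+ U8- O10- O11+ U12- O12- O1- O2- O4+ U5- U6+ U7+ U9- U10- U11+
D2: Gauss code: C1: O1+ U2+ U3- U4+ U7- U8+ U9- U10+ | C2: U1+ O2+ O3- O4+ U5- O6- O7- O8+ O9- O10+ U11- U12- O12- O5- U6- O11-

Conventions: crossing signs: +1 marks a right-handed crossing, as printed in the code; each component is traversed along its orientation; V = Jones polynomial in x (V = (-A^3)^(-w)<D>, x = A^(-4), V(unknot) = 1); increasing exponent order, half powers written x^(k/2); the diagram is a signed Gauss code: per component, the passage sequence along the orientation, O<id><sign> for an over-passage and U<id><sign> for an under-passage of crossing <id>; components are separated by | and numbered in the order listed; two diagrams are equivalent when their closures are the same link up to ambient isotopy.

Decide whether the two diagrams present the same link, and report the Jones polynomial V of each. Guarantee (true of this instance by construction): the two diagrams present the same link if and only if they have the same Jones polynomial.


equivalent: no
V(D1) = -x^(-5/2) - x^(-1/2)  (w -2, c 12, <D> = -A^-4 - A^4)
V(D2) = x^(-7/2) - x^(-5/2) + x^(-3/2) - 2x^(-1/2) - x^(3/2)  (w -2, c 12, <D> = -A^-12 - 2A^-4 + 1 - A^4 + A^8)
why: V(x) takes 2 values over 2 diagrams, fixing the grouping


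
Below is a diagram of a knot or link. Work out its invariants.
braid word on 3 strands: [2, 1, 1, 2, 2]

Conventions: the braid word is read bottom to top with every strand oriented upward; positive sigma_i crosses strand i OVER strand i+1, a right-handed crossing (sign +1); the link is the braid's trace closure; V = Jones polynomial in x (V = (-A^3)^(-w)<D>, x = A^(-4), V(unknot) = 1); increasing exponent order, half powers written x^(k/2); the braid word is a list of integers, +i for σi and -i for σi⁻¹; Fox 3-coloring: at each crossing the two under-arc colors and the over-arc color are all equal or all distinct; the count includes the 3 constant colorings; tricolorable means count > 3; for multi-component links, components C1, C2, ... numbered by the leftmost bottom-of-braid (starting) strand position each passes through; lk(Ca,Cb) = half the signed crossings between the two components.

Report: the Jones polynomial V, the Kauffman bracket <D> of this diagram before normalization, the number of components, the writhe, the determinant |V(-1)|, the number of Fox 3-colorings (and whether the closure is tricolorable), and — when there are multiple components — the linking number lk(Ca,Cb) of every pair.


Jones polynomial: V(x) = -x^(3/2) - 2x^(7/2) + x^(9/2) - x^(11/2) + x^(13/2)
<D> = -A^-11 + A^-7 - A^-3 + 2A + A^9; writhe +5
components 2, writhe +5 (5 crossings)
linking number lk(C1,C2) = +1
3-colorings: 9 of 3^5, det 6 — tricolorable
note: w = +5 shifts under R1 moves; the (-A^3)^(-5) factor cancels that in V


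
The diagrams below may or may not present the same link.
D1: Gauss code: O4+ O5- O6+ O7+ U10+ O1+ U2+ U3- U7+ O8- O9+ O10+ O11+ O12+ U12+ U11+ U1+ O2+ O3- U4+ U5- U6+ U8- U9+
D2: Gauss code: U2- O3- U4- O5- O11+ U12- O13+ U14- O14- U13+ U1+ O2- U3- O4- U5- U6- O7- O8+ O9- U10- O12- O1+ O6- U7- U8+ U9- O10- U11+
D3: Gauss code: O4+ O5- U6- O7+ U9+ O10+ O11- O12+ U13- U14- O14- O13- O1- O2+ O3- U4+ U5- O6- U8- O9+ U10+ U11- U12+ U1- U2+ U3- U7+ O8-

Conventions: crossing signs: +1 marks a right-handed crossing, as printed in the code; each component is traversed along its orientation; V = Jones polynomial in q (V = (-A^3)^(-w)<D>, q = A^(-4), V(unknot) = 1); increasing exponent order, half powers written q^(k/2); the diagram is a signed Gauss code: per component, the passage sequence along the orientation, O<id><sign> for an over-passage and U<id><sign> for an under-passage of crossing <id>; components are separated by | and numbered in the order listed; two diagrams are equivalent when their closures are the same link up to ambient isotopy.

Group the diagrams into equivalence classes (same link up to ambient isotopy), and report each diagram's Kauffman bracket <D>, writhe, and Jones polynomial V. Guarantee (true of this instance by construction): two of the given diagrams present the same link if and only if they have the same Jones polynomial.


equivalence classes: {D1} | {D2} | {D3}
D1 (bracket -A^2 + A^6 + A^14; 12 crossings at w = +6): V = q + q^3 - q^4
V(D2) = q^-8 - 2q^-7 + q^-6 - 2q^-5 + 2q^-4 + q^-2  [14 crossings, <D> = A^-10 + 2A^-2 - 2A^2 + A^6 - 2A^10 + A^14, w = -6]
V(D3) = q^-2 - q^-1 + 1 - q + q^2  (w -2, c 14, <D> = A^-14 - A^-10 + A^-6 - A^-2 + A^2)
observation: V(q) takes 3 values over 3 diagrams, fixing the grouping


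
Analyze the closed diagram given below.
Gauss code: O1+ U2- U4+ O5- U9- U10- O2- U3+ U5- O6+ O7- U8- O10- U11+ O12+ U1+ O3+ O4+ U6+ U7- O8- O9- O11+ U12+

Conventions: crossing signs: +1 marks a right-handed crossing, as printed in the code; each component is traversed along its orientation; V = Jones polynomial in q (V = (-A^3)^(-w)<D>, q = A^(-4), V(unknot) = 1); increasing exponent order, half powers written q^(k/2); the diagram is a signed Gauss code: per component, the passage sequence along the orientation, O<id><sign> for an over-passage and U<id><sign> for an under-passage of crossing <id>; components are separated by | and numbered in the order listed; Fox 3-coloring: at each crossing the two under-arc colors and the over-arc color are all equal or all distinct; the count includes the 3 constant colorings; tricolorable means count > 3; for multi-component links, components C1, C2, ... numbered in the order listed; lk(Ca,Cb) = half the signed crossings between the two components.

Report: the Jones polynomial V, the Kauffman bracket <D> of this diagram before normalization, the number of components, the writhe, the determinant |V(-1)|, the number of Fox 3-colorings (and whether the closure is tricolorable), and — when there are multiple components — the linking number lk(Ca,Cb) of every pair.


Jones polynomial: V(q) = -q^-3 + q^-2 - q^-1 + 3 - q + q^2 - q^3
<D> = -A^-12 + A^-8 - A^-4 + 3 - A^4 + A^8 - A^12; writhe 0
components 1, writhe 0 (12 crossings)
3-colorings: 27 of 3^12, det 9 — tricolorable
note: w = 0 shifts under R1 moves; the (-A^3)^(0) factor cancels that in V


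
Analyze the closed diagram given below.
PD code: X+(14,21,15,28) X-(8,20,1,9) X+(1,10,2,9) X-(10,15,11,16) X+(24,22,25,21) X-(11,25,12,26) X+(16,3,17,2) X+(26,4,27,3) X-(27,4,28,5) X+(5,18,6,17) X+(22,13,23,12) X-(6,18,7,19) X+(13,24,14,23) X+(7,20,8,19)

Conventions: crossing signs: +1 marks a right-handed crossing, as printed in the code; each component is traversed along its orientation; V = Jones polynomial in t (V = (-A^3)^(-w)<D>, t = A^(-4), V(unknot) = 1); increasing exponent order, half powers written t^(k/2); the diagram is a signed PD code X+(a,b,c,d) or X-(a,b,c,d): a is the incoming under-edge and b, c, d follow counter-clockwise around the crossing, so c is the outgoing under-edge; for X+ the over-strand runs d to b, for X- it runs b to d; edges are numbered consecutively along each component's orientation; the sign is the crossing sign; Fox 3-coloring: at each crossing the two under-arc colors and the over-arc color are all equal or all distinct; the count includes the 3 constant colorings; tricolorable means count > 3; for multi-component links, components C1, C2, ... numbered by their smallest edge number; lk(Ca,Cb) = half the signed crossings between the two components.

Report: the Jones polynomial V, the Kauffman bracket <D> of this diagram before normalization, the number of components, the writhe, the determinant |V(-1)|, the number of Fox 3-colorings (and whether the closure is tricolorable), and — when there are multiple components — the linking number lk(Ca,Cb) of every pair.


Jones polynomial: V(t) = t + 2t^3 + t^5
<D> = A^-8 + 2 + A^8; writhe +4
components 3, writhe +4 (14 crossings)
linking number lk(C1,C2) = +1
lk(C1,C3): 0
lk(C2,C3) = +1
3-colorings: 3 of 3^14, det 4 — not tricolorable
note: w = +4 shifts under R1 moves; the (-A^3)^(-4) factor cancels that in V


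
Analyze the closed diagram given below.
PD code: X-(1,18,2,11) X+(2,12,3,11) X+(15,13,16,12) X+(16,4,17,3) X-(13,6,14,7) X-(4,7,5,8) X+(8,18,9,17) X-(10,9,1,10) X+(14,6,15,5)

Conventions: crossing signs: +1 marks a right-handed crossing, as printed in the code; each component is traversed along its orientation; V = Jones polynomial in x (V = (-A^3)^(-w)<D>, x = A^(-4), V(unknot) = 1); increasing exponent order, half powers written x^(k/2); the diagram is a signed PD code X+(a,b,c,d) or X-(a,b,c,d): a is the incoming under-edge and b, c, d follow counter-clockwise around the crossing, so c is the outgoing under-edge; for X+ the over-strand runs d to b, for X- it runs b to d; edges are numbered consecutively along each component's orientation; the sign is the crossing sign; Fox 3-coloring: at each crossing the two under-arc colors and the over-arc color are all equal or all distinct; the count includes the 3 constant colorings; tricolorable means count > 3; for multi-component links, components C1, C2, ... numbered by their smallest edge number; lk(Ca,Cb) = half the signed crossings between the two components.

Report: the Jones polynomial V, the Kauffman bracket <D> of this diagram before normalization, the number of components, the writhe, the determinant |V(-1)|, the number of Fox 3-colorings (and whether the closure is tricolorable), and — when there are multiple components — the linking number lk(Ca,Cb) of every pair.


V(x) = -x^(1/2) - x^(5/2)
bracket: A^-7 + A, w = +1
2 components, writhe +1, over 9 crossings
lk(C1,C2) = +1
det 2, colorings 3 of 3^9 — not tricolorable
observation: |V(-1)| = 2: so not tricolorable, since 3 does not divide 2


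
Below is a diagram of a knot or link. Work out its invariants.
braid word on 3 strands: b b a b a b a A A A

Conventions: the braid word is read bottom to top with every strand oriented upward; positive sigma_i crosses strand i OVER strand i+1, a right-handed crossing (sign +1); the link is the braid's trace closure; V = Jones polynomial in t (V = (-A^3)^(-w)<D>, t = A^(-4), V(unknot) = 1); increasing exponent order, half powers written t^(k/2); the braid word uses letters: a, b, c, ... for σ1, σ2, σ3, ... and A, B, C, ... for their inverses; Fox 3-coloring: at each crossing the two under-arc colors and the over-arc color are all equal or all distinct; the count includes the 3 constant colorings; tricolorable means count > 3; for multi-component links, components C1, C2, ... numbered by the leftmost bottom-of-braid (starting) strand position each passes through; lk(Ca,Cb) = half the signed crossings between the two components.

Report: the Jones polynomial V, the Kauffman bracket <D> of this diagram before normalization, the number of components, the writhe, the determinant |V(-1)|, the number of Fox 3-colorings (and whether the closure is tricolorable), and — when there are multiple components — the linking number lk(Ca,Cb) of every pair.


Jones polynomial: V(t) = t - t^2 + 2t^3 - t^4 + t^5 - t^6
<D> = -A^-12 + A^-8 - A^-4 + 2 - A^4 + A^8; writhe +4
components 1, writhe +4 (10 crossings)
3-colorings: 3 of 3^10, det 7 — not tricolorable
note: free reduction leaves σ2 σ2 σ1 σ2 σ1 σ2 σ1⁻¹ σ1⁻¹ of the original 10 letters


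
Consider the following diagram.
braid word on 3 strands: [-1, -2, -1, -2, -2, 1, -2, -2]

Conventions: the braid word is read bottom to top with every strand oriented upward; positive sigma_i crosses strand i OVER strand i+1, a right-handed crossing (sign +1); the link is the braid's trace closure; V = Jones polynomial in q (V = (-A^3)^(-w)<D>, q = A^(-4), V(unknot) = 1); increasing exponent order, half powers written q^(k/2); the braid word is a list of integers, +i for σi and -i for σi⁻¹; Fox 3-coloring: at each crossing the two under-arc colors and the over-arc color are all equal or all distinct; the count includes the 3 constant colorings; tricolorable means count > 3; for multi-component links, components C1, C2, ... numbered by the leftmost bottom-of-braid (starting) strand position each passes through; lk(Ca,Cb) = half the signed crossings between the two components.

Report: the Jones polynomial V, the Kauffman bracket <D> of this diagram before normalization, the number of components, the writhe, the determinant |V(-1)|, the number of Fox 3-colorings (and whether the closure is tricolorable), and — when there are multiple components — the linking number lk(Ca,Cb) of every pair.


Jones polynomial: V(q) = q^-8 - 2q^-7 + q^-6 - 2q^-5 + 2q^-4 + q^-2
<D> = A^-10 + 2A^-2 - 2A^2 + A^6 - 2A^10 + A^14; writhe -6
components 1, writhe -6 (8 crossings)
3-colorings: 27 of 3^8, det 9 — tricolorable
note: w = -6 (over 8 crossings) is diagram-only; (-A^3)^(6) removes it from V


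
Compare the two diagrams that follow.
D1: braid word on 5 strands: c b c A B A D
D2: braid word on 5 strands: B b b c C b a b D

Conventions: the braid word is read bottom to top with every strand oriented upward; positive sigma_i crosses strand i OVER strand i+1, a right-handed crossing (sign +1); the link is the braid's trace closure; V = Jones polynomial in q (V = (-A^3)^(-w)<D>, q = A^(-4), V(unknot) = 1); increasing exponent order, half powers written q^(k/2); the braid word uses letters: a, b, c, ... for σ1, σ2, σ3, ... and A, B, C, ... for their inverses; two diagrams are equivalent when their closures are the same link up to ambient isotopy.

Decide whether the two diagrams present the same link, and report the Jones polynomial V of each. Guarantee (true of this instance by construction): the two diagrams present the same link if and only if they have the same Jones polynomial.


equivalent: no
D1 (bracket A^-5 + A^-1; 7 crossings at w = -1): V = -q^(-1/2) - q^(1/2)
V(D2) = -q^(1/2) - q^(3/2) - q^(5/2) + q^(9/2)  (w +3, c 9, <D> = -A^-9 + A^-1 + A^3 + A^7)
key observation: 2 values of V(q) split the 2 diagrams


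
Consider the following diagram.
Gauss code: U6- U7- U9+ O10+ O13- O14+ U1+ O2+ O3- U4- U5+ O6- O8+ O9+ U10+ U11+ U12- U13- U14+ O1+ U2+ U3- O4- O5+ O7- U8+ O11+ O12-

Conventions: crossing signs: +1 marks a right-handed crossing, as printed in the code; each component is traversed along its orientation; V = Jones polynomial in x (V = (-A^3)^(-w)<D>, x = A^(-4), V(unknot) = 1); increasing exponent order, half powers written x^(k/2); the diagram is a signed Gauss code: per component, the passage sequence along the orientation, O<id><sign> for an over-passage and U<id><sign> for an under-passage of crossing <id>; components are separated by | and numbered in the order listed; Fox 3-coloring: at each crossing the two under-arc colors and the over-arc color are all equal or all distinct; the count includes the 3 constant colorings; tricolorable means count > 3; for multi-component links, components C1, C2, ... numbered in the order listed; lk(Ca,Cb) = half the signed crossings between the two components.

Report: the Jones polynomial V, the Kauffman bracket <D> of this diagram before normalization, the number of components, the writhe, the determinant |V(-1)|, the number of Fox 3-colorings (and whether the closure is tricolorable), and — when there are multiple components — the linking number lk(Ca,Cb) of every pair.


V = x + x^3 - x^4
<D> = -A^-10 + A^-6 + A^2 (w = +2)
1 component over 14 crossings, w = +2
9 Fox colorings among 3^14, |V(-1)| = 3: tricolorable
why: w = +2 (over 14 crossings) is diagram-only; (-A^3)^(-2) removes it from V


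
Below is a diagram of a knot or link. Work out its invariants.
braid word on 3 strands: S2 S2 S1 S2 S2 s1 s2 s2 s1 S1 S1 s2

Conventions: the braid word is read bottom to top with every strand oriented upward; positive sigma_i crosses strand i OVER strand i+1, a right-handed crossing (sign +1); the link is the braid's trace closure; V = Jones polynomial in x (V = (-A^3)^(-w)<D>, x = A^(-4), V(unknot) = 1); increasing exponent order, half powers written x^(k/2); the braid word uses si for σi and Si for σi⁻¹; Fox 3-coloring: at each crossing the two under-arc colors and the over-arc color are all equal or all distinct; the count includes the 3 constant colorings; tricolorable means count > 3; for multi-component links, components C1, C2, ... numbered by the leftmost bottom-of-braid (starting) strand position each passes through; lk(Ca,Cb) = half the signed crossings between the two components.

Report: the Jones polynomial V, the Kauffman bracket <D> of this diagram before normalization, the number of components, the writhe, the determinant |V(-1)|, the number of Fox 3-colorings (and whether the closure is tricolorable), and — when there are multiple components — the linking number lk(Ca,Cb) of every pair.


V = -x^-4 + x^-3 + x^-1
<D> = A^-2 + A^6 - A^10 (w = -2)
1 component over 12 crossings, w = -2
9 Fox colorings among 3^12, |V(-1)| = 3: tricolorable
why: |V(-1)| = 3: so tricolorable, since 3 divides 3


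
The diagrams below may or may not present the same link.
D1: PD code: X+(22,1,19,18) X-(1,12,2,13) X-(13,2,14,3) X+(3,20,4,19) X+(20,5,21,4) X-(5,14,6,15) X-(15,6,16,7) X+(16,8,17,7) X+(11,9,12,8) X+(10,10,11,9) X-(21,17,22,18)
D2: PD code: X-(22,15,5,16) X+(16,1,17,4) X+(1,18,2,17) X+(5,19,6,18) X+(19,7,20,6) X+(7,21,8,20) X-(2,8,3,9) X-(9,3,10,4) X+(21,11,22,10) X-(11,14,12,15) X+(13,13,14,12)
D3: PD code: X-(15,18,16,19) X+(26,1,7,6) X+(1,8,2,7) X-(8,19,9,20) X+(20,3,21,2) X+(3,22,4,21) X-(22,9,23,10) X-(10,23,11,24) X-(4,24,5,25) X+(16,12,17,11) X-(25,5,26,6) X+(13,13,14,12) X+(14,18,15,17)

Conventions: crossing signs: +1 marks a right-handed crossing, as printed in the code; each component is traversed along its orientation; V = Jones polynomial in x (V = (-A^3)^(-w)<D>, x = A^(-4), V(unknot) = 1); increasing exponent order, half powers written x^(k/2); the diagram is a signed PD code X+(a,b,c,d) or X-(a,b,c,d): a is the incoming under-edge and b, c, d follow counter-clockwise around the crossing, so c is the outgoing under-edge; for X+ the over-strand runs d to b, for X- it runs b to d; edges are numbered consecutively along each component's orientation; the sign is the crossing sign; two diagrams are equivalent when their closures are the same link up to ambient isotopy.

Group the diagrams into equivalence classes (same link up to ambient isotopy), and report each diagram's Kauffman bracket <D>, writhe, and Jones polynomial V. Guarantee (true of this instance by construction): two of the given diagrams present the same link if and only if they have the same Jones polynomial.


classes: {D1, D3} | {D2}
V(D1) = x^(-7/2) - x^(-5/2) + x^(-3/2) - 2x^(-1/2) - x^(3/2)  [11 crossings, <D> = A^-3 + 2A^5 - A^9 + A^13 - A^17, w = +1]
V(D2) = -x^(1/2) - x^(3/2) - x^(5/2) + x^(9/2)  [11 crossings, <D> = -A^-9 + A^-1 + A^3 + A^7, w = +3]
V(D3) = x^(-7/2) - x^(-5/2) + x^(-3/2) - 2x^(-1/2) - x^(3/2)  [13 crossings, <D> = A^-3 + 2A^5 - A^9 + A^13 - A^17, w = +1]
note: comparing 3 Jones polynomials yields 2 groups


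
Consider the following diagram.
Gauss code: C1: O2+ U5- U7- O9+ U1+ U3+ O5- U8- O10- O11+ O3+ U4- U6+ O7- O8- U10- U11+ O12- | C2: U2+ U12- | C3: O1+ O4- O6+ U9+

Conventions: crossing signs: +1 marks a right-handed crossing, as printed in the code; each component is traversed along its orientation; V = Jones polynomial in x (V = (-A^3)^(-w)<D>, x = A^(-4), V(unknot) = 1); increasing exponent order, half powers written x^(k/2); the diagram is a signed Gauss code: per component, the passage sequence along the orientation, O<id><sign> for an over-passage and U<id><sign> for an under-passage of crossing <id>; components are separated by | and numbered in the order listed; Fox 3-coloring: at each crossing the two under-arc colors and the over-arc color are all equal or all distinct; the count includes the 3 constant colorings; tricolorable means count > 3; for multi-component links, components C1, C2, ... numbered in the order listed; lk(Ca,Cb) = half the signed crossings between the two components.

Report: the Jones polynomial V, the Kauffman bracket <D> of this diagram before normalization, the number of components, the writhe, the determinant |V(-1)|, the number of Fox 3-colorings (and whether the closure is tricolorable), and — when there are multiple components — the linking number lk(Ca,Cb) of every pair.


Jones polynomial: V(x) = 1 + x + x^2 + x^3
<D> = A^-12 + A^-8 + A^-4 + 1; writhe 0
components 3, writhe 0 (12 crossings)
linking number lk(C1,C2) = 0
lk(C1,C3): +1
lk(C2,C3) = 0
3-colorings: 9 of 3^12, det 0 — tricolorable
note: w = 0 shifts under R1 moves; the (-A^3)^(0) factor cancels that in V
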